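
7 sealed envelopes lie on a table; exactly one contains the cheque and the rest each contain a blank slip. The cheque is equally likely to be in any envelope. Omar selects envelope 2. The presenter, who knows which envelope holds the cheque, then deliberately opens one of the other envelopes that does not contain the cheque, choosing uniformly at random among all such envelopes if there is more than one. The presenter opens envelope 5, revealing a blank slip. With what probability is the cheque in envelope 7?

Consider each possible location of the cheque in turn.
If it is in any of envelopes 1, 3, 4, 6, and 7 (prior 1/7 each): the presenter has 5 equally likely choices, so probability 1/5; weight (1/7)·(1/5) = 1/35 each.
If it is in envelope 2 (prior 1/7): the presenter has 6 equally likely choices, so probability 1/6; weight (1/7)·(1/6) = 1/42.
If it is in envelope 5 (prior 1/7): the presenter opened envelope 5, so this case is ruled out; weight (1/7)·0 = 0.
The weights sum to 1/6.
So P(the cheque in envelope 7 | the presenter opened envelope 5) = (1/35) / (1/6) = 6/35.

6/35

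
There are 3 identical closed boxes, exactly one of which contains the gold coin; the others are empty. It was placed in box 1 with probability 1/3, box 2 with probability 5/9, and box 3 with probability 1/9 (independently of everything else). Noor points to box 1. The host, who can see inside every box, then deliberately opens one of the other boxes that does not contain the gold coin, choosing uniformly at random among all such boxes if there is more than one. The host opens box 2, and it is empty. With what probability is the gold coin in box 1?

3/5

Condition on the true location of the gold coin.
If it is in box 1 (prior 1/3): the host has 2 equally likely choices, so probability 1/2; weight (1/3)·(1/2) = 1/6.
If it is in box 2 (prior 5/9): the host opened box 2, so this case is ruled out; weight (5/9)·0 = 0.
If it is in box 3 (prior 1/9): the host has no choice, probability 1; weight (1/9)·1 = 1/9.
The weights sum to 5/18.
So P(the gold coin in box 1 | the host opened box 2) = (1/6) / (5/18) = 3/5.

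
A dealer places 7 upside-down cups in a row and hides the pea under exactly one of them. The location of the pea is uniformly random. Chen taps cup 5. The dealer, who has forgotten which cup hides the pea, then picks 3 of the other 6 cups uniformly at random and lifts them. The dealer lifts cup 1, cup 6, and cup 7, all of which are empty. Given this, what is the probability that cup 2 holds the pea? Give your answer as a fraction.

Consider each possible location of the pea in turn.
If it is under any of cups 1, 6, and 7 (prior 1/7 each): that cup was opened and seen not to hold the prize — ruled out; weight (1/7)·0 = 0 each.
If it is under any of cups 2, 3, 4, and 5 (prior 1/7 each): the dealer picks exactly this set with probability 1/20 regardless, and none is the prize; weight (1/7)·(1/20) = 1/140 each.
The weights sum to 1/35.
So P(the pea under cup 2 | the dealer opened cup 1, cup 6, and cup 7) = (1/140) / (1/35) = 1/4.

1/4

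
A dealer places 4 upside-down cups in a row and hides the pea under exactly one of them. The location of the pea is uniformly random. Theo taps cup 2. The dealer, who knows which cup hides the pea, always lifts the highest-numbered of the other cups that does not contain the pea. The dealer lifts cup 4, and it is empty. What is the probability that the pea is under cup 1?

Apply Bayes' rule, conditioning on where the pea actually is.
If it is under any of cups 1, 2, and 3 (prior 1/4 each): cup 4 is the highest-numbered option available, probability 1; weight (1/4)·1 = 1/4 each.
If it is under cup 4 (prior 1/4): the dealer opened cup 4, so this case is ruled out; weight (1/4)·0 = 0.
The weights sum to 3/4.
So P(the pea under cup 1 | the dealer opened cup 4) = (1/4) / (3/4) = 1/3.

1/3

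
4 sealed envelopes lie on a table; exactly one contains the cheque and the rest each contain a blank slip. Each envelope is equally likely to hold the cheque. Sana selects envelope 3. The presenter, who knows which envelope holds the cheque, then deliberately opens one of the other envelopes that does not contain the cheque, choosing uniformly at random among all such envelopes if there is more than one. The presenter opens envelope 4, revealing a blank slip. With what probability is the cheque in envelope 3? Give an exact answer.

Condition on the true location of the cheque.
If it is in either of envelopes 1 and 2 (prior 1/4 each): the presenter has 2 equally likely choices, so probability 1/2; weight (1/4)·(1/2) = 1/8 each.
If it is in envelope 3 (prior 1/4): the presenter has 3 equally likely choices, so probability 1/3; weight (1/4)·(1/3) = 1/12.
If it is in envelope 4 (prior 1/4): the presenter opened envelope 4, so this case is ruled out; weight (1/4)·0 = 0.
The weights sum to 1/3.
So P(the cheque in envelope 3 | the presenter opened envelope 4) = (1/12) / (1/3) = 1/4.

1/4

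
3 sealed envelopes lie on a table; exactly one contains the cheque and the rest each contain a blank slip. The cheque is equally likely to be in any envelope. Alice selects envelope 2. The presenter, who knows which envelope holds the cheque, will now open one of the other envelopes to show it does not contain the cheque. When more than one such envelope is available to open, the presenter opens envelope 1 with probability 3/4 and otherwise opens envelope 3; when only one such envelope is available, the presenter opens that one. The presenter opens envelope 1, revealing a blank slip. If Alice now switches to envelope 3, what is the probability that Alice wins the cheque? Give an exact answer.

4/7

Apply Bayes' rule, conditioning on where the cheque actually is.
If it is in envelope 1 (prior 1/3): the presenter opened envelope 1, so this case is ruled out; weight (1/3)·0 = 0.
If it is in envelope 2 (prior 1/3): envelope 1 is available, opened with probability 3/4; weight (1/3)·(3/4) = 1/4.
If it is in envelope 3 (prior 1/3): only envelope 1 is available, probability 1; weight (1/3)·1 = 1/3.
The weights sum to 7/12.
So P(the cheque in envelope 3 | the presenter opened envelope 1) = (1/3) / (7/12) = 4/7.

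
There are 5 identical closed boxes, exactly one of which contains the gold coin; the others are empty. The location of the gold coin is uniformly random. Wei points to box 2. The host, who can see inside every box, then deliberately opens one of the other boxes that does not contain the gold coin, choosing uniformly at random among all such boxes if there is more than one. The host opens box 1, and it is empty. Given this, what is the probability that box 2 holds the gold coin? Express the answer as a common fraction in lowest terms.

Condition on the true location of the gold coin.
If it is in box 1 (prior 1/5): the host opened box 1, so this case is ruled out; weight (1/5)·0 = 0.
If it is in box 2 (prior 1/5): the host has 4 equally likely choices, so probability 1/4; weight (1/5)·(1/4) = 1/20.
If it is in any of boxes 3, 4, and 5 (prior 1/5 each): the host has 3 equally likely choices, so probability 1/3; weight (1/5)·(1/3) = 1/15 each.
The weights sum to 1/4.
So P(the gold coin in box 2 | the host opened box 1) = (1/20) / (1/4) = 1/5.

1/5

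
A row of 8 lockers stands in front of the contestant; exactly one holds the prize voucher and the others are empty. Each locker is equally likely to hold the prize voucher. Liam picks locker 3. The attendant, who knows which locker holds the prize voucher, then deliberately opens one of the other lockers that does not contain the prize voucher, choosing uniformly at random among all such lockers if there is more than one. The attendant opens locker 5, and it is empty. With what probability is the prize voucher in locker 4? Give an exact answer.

Apply Bayes' rule, conditioning on where the prize voucher actually is.
If it is in any of lockers 1, 2, 4, 6, 7, and 8 (prior 1/8 each): the attendant has 6 equally likely choices, so probability 1/6; weight (1/8)·(1/6) = 1/48 each.
If it is in locker 3 (prior 1/8): the attendant has 7 equally likely choices, so probability 1/7; weight (1/8)·(1/7) = 1/56.
If it is in locker 5 (prior 1/8): the attendant opened locker 5, so this case is ruled out; weight (1/8)·0 = 0.
The weights sum to 1/7.
So P(the prize voucher in locker 4 | the attendant opened locker 5) = (1/48) / (1/7) = 7/48.

7/48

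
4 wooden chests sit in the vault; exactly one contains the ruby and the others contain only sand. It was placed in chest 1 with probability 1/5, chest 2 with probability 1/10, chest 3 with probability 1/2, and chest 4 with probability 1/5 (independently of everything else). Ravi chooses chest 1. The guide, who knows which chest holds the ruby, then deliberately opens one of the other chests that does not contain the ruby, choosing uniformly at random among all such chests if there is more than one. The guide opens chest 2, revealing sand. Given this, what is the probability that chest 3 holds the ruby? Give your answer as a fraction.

Condition on the true location of the ruby.
If it is in chest 1 (prior 1/5): the guide has 3 equally likely choices, so probability 1/3; weight (1/5)·(1/3) = 1/15.
If it is in chest 2 (prior 1/10): the guide opened chest 2, so this case is ruled out; weight (1/10)·0 = 0.
If it is in chest 3 (prior 1/2): the guide has 2 equally likely choices, so probability 1/2; weight (1/2)·(1/2) = 1/4.
If it is in chest 4 (prior 1/5): the guide has 2 equally likely choices, so probability 1/2; weight (1/5)·(1/2) = 1/10.
The weights sum to 5/12.
So P(the ruby in chest 3 | the guide opened chest 2) = (1/4) / (5/12) = 3/5.

3/5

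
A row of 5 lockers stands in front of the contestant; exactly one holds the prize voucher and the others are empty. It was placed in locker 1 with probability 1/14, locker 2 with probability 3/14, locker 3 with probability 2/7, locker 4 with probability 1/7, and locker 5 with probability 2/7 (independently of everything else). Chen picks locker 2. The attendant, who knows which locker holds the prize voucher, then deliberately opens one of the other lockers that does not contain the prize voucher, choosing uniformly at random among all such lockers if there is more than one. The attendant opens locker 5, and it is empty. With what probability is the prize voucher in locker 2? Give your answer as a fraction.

Consider each possible location of the prize voucher in turn.
If it is in locker 1 (prior 1/14): the attendant has 3 equally likely choices, so probability 1/3; weight (1/14)·(1/3) = 1/42.
If it is in locker 2 (prior 3/14): the attendant has 4 equally likely choices, so probability 1/4; weight (3/14)·(1/4) = 3/56.
If it is in locker 3 (prior 2/7): the attendant has 3 equally likely choices, so probability 1/3; weight (2/7)·(1/3) = 2/21.
If it is in locker 4 (prior 1/7): the attendant has 3 equally likely choices, so probability 1/3; weight (1/7)·(1/3) = 1/21.
If it is in locker 5 (prior 2/7): the attendant opened locker 5, so this case is ruled out; weight (2/7)·0 = 0.
The weights sum to 37/168.
So P(the prize voucher in locker 2 | the attendant opened locker 5) = (3/56) / (37/168) = 9/37.

9/37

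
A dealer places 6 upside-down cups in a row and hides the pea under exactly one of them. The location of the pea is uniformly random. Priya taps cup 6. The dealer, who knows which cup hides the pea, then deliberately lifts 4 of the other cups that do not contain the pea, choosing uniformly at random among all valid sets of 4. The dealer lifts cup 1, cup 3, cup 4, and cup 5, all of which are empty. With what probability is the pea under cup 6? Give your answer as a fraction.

1/6

Apply Bayes' rule, conditioning on where the pea actually is.
If it is under any of cups 1, 3, 4, and 5 (prior 1/6 each): that cup was opened and seen not to hold the prize — ruled out; weight (1/6)·0 = 0 each.
If it is under cup 2 (prior 1/6): the dealer has no choice, probability 1; weight (1/6)·1 = 1/6.
If it is under cup 6 (prior 1/6): the dealer has 5 equally likely choices, so probability 1/5; weight (1/6)·(1/5) = 1/30.
The weights sum to 1/5.
So P(the pea under cup 6 | the dealer opened cup 1, cup 3, cup 4, and cup 5) = (1/30) / (1/5) = 1/6.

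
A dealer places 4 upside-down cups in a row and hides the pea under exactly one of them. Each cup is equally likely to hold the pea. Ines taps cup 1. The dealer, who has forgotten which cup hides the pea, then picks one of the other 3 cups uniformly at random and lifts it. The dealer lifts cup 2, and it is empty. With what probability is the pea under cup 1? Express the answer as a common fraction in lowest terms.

Because the dealer chose which cup to lift without knowing where the pea is, the choice is independent of the prize location. Learning that cup 2 does not hold the pea simply rules out that one location and leaves the remaining 3 cups still equally likely by symmetry.
So P(the pea under cup 1) = 1/3.

1/3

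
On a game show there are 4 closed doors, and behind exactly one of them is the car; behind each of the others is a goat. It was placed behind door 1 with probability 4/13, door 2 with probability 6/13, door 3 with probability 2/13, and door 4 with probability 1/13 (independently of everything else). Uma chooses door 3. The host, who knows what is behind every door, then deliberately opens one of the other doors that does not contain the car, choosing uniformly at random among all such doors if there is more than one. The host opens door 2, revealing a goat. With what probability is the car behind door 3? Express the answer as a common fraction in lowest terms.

Apply Bayes' rule, conditioning on where the car actually is.
If it is behind door 1 (prior 4/13): the host has 2 equally likely choices, so probability 1/2; weight (4/13)·(1/2) = 2/13.
If it is behind door 2 (prior 6/13): the host opened door 2, so this case is ruled out; weight (6/13)·0 = 0.
If it is behind door 3 (prior 2/13): the host has 3 equally likely choices, so probability 1/3; weight (2/13)·(1/3) = 2/39.
If it is behind door 4 (prior 1/13): the host has 2 equally likely choices, so probability 1/2; weight (1/13)·(1/2) = 1/26.
The weights sum to 19/78.
So P(the car behind door 3 | the host opened door 2) = (2/39) / (19/78) = 4/19.

4/19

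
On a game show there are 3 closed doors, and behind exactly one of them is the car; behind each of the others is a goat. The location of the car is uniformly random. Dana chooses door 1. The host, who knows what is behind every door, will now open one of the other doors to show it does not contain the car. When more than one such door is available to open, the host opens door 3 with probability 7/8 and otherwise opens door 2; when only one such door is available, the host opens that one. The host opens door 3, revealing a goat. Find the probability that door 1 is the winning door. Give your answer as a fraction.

Apply Bayes' rule, conditioning on where the car actually is.
If it is behind door 1 (prior 1/3): door 3 is available, opened with probability 7/8; weight (1/3)·(7/8) = 7/24.
If it is behind door 2 (prior 1/3): only door 3 is available, probability 1; weight (1/3)·1 = 1/3.
If it is behind door 3 (prior 1/3): the host opened door 3, so this case is ruled out; weight (1/3)·0 = 0.
The weights sum to 5/8.
So P(the car behind door 1 | the host opened door 3) = (7/24) / (5/8) = 7/15.

7/15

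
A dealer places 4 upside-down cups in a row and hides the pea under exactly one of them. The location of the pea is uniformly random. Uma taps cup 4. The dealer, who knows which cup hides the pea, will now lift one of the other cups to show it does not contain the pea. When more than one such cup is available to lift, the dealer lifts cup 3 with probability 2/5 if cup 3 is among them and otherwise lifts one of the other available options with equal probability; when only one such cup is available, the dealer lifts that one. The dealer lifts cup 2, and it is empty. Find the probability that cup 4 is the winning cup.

3/14

Condition on the true location of the pea.
If it is under cup 1 (prior 1/4): cup 3 is available but not opened, probability 3/5; weight (1/4)·(3/5) = 3/20.
If it is under cup 2 (prior 1/4): the dealer opened cup 2, so this case is ruled out; weight (1/4)·0 = 0.
If it is under cup 3 (prior 1/4): cup 3 holds the prize so is unavailable; the dealer chooses uniformly among the 2 others, probability 1/2; weight (1/4)·(1/2) = 1/8.
If it is under cup 4 (prior 1/4): cup 3 is available but not opened; cup 2 gets probability (1 − 2/5)/2 = 3/10; weight (1/4)·(3/10) = 3/40.
The weights sum to 7/20.
So P(the pea under cup 4 | the dealer opened cup 2) = (3/40) / (7/20) = 3/14.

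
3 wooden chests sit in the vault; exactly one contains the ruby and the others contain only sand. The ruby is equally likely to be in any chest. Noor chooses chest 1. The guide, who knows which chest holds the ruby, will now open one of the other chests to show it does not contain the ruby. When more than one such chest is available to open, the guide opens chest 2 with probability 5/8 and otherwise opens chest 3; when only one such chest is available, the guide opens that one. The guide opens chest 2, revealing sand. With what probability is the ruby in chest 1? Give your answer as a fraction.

Apply Bayes' rule, conditioning on where the ruby actually is.
If it is in chest 1 (prior 1/3): chest 2 is available, opened with probability 5/8; weight (1/3)·(5/8) = 5/24.
If it is in chest 2 (prior 1/3): the guide opened chest 2, so this case is ruled out; weight (1/3)·0 = 0.
If it is in chest 3 (prior 1/3): only chest 2 is available, probability 1; weight (1/3)·1 = 1/3.
The weights sum to 13/24.
So P(the ruby in chest 1 | the guide opened chest 2) = (5/24) / (13/24) = 5/13.

5/13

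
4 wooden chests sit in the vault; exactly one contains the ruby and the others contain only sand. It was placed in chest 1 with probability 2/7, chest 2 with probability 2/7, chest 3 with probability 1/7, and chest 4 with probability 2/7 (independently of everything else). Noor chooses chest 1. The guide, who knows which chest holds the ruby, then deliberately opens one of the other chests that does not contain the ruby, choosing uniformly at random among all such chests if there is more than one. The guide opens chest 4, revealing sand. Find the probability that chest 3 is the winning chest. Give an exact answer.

3/13

Consider each possible location of the ruby in turn.
If it is in chest 1 (prior 2/7): the guide has 3 equally likely choices, so probability 1/3; weight (2/7)·(1/3) = 2/21.
If it is in chest 2 (prior 2/7): the guide has 2 equally likely choices, so probability 1/2; weight (2/7)·(1/2) = 1/7.
If it is in chest 3 (prior 1/7): the guide has 2 equally likely choices, so probability 1/2; weight (1/7)·(1/2) = 1/14.
If it is in chest 4 (prior 2/7): the guide opened chest 4, so this case is ruled out; weight (2/7)·0 = 0.
The weights sum to 13/42.
So P(the ruby in chest 3 | the guide opened chest 4) = (1/14) / (13/42) = 3/13.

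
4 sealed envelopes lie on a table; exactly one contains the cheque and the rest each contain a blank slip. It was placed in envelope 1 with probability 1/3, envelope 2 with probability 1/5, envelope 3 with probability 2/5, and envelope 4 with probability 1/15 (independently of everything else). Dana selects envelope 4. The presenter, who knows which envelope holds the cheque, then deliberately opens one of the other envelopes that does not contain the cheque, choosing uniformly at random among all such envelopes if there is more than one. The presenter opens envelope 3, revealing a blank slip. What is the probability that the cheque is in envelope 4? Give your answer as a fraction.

Consider each possible location of the cheque in turn.
If it is in envelope 1 (prior 1/3): the presenter has 2 equally likely choices, so probability 1/2; weight (1/3)·(1/2) = 1/6.
If it is in envelope 2 (prior 1/5): the presenter has 2 equally likely choices, so probability 1/2; weight (1/5)·(1/2) = 1/10.
If it is in envelope 3 (prior 2/5): the presenter opened envelope 3, so this case is ruled out; weight (2/5)·0 = 0.
If it is in envelope 4 (prior 1/15): the presenter has 3 equally likely choices, so probability 1/3; weight (1/15)·(1/3) = 1/45.
The weights sum to 13/45.
So P(the cheque in envelope 4 | the presenter opened envelope 3) = (1/45) / (13/45) = 1/13.

1/13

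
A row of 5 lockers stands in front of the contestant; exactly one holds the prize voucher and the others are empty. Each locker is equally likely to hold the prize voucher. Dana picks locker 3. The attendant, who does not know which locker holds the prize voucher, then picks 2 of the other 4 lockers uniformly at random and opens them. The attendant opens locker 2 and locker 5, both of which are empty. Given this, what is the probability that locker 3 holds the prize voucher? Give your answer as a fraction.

1/3

Because the attendant chose which lockers to open without knowing where the prize voucher is, the choice is independent of the prize location. Learning that none of the 2 opened lockers holds the prize voucher simply rules out those 2 locations and leaves the remaining 3 lockers still equally likely by symmetry.
So P(the prize voucher in locker 3) = 1/3.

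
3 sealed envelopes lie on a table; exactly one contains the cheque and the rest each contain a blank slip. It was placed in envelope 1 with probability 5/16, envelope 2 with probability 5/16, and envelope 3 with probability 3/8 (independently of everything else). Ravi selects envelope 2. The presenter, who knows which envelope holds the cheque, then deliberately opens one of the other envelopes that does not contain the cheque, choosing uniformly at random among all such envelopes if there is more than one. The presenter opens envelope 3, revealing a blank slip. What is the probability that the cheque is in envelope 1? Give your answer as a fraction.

2/3

Apply Bayes' rule, conditioning on where the cheque actually is.
If it is in envelope 1 (prior 5/16): the presenter has no choice, probability 1; weight (5/16)·1 = 5/16.
If it is in envelope 2 (prior 5/16): the presenter has 2 equally likely choices, so probability 1/2; weight (5/16)·(1/2) = 5/32.
If it is in envelope 3 (prior 3/8): the presenter opened envelope 3, so this case is ruled out; weight (3/8)·0 = 0.
The weights sum to 15/32.
So P(the cheque in envelope 1 | the presenter opened envelope 3) = (5/16) / (15/32) = 2/3.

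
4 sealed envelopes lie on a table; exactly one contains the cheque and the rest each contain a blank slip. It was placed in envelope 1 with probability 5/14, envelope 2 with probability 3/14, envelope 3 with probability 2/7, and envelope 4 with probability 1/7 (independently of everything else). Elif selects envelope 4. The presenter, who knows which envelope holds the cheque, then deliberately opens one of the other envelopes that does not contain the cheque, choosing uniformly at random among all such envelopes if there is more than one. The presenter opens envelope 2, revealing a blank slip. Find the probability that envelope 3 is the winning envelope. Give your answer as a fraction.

12/31

Condition on the true location of the cheque.
If it is in envelope 1 (prior 5/14): the presenter has 2 equally likely choices, so probability 1/2; weight (5/14)·(1/2) = 5/28.
If it is in envelope 2 (prior 3/14): the presenter opened envelope 2, so this case is ruled out; weight (3/14)·0 = 0.
If it is in envelope 3 (prior 2/7): the presenter has 2 equally likely choices, so probability 1/2; weight (2/7)·(1/2) = 1/7.
If it is in envelope 4 (prior 1/7): the presenter has 3 equally likely choices, so probability 1/3; weight (1/7)·(1/3) = 1/21.
The weights sum to 31/84.
So P(the cheque in envelope 3 | the presenter opened envelope 2) = (1/7) / (31/84) = 12/31.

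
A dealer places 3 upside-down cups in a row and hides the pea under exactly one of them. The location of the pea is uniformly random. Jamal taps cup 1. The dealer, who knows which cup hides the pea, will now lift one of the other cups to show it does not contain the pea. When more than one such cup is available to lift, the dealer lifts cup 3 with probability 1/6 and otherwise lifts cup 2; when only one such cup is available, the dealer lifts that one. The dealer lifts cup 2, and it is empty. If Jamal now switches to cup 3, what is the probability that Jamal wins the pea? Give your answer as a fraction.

6/11

Condition on the true location of the pea.
If it is under cup 1 (prior 1/3): cup 3 is available but not opened, probability 5/6; weight (1/3)·(5/6) = 5/18.
If it is under cup 2 (prior 1/3): the dealer opened cup 2, so this case is ruled out; weight (1/3)·0 = 0.
If it is under cup 3 (prior 1/3): only cup 2 is available, probability 1; weight (1/3)·1 = 1/3.
The weights sum to 11/18.
So P(the pea under cup 3 | the dealer opened cup 2) = (1/3) / (11/18) = 6/11.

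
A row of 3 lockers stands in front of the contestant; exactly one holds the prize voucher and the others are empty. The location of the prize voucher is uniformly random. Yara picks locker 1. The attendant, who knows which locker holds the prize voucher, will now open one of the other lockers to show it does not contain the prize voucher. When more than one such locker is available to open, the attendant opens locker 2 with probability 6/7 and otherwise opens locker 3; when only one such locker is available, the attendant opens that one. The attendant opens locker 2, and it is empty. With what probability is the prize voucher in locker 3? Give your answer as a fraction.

Consider each possible location of the prize voucher in turn.
If it is in locker 1 (prior 1/3): locker 2 is available, opened with probability 6/7; weight (1/3)·(6/7) = 2/7.
If it is in locker 2 (prior 1/3): the attendant opened locker 2, so this case is ruled out; weight (1/3)·0 = 0.
If it is in locker 3 (prior 1/3): only locker 2 is available, probability 1; weight (1/3)·1 = 1/3.
The weights sum to 13/21.
So P(the prize voucher in locker 3 | the attendant opened locker 2) = (1/3) / (13/21) = 7/13.

7/13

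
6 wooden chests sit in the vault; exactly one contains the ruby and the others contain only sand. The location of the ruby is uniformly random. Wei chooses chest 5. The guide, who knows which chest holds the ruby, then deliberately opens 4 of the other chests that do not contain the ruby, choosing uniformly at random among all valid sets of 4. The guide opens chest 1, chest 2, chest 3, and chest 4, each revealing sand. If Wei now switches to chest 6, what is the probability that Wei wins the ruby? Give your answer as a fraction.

Consider each possible location of the ruby in turn.
If it is in any of chests 1, 2, 3, and 4 (prior 1/6 each): that chest was opened and seen not to hold the prize — ruled out; weight (1/6)·0 = 0 each.
If it is in chest 5 (prior 1/6): the guide has 5 equally likely choices, so probability 1/5; weight (1/6)·(1/5) = 1/30.
If it is in chest 6 (prior 1/6): the guide has no choice, probability 1; weight (1/6)·1 = 1/6.
The weights sum to 1/5.
So P(the ruby in chest 6 | the guide opened chest 1, chest 2, chest 3, and chest 4) = (1/6) / (1/5) = 5/6.

5/6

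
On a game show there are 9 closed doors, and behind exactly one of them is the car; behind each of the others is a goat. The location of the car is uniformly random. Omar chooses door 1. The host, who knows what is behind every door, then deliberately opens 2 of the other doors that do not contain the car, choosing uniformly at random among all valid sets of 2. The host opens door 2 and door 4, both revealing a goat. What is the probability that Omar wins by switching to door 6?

Consider each possible location of the car in turn.
If it is behind door 1 (prior 1/9): the host has 28 equally likely choices, so probability 1/28; weight (1/9)·(1/28) = 1/252.
If it is behind either of doors 2 and 4 (prior 1/9 each): that door was opened and seen not to hold the prize — ruled out; weight (1/9)·0 = 0 each.
If it is behind any of doors 3, 5, 6, 7, 8, and 9 (prior 1/9 each): the host has 21 equally likely choices, so probability 1/21; weight (1/9)·(1/21) = 1/189 each.
The weights sum to 1/28.
So P(the car behind door 6 | the host opened door 2 and door 4) = (1/189) / (1/28) = 4/27.

4/27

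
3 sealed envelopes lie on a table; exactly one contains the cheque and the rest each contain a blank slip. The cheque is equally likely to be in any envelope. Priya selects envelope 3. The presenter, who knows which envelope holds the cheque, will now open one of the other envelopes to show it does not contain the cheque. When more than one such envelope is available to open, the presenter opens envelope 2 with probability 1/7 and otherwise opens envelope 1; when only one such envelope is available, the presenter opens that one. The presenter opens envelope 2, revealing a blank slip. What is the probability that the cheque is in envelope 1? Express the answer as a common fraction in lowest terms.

7/8

Consider each possible location of the cheque in turn.
If it is in envelope 1 (prior 1/3): only envelope 2 is available, probability 1; weight (1/3)·1 = 1/3.
If it is in envelope 2 (prior 1/3): the presenter opened envelope 2, so this case is ruled out; weight (1/3)·0 = 0.
If it is in envelope 3 (prior 1/3): envelope 2 is available, opened with probability 1/7; weight (1/3)·(1/7) = 1/21.
The weights sum to 8/21.
So P(the cheque in envelope 1 | the presenter opened envelope 2) = (1/3) / (8/21) = 7/8.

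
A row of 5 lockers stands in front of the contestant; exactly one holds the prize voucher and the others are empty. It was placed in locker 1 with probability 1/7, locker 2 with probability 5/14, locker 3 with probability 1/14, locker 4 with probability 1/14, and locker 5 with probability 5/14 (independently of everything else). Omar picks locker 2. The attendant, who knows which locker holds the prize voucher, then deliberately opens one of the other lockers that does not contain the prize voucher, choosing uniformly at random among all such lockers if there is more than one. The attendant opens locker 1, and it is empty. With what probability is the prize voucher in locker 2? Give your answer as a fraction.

15/43

Consider each possible location of the prize voucher in turn.
If it is in locker 1 (prior 1/7): the attendant opened locker 1, so this case is ruled out; weight (1/7)·0 = 0.
If it is in locker 2 (prior 5/14): the attendant has 4 equally likely choices, so probability 1/4; weight (5/14)·(1/4) = 5/56.
If it is in either of lockers 3 and 4 (prior 1/14 each): the attendant has 3 equally likely choices, so probability 1/3; weight (1/14)·(1/3) = 1/42 each.
If it is in locker 5 (prior 5/14): the attendant has 3 equally likely choices, so probability 1/3; weight (5/14)·(1/3) = 5/42.
The weights sum to 43/168.
So P(the prize voucher in locker 2 | the attendant opened locker 1) = (5/56) / (43/168) = 15/43.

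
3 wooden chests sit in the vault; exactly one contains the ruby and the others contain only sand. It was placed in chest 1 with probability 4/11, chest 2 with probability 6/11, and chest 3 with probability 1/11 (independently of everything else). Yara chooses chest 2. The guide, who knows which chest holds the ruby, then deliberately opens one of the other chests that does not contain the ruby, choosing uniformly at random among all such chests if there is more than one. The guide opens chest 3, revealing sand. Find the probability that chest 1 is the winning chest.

Consider each possible location of the ruby in turn.
If it is in chest 1 (prior 4/11): the guide has no choice, probability 1; weight (4/11)·1 = 4/11.
If it is in chest 2 (prior 6/11): the guide has 2 equally likely choices, so probability 1/2; weight (6/11)·(1/2) = 3/11.
If it is in chest 3 (prior 1/11): the guide opened chest 3, so this case is ruled out; weight (1/11)·0 = 0.
The weights sum to 7/11.
So P(the ruby in chest 1 | the guide opened chest 3) = (4/11) / (7/11) = 4/7.

4/7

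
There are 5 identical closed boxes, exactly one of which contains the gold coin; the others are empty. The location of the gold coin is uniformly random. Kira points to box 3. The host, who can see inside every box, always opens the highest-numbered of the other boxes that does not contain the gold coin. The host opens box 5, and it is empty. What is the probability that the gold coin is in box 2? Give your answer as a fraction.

Apply Bayes' rule, conditioning on where the gold coin actually is.
If it is in any of boxes 1, 2, 3, and 4 (prior 1/5 each): box 5 is the highest-numbered option available, probability 1; weight (1/5)·1 = 1/5 each.
If it is in box 5 (prior 1/5): the host opened box 5, so this case is ruled out; weight (1/5)·0 = 0.
The weights sum to 4/5.
So P(the gold coin in box 2 | the host opened box 5) = (1/5) / (4/5) = 1/4.

1/4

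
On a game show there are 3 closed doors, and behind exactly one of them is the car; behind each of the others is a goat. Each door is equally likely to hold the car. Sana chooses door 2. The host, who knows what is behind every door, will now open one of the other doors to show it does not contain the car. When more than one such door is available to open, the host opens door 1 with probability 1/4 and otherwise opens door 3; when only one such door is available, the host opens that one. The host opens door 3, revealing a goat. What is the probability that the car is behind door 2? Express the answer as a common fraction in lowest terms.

Condition on the true location of the car.
If it is behind door 1 (prior 1/3): only door 3 is available, probability 1; weight (1/3)·1 = 1/3.
If it is behind door 2 (prior 1/3): door 1 is available but not opened, probability 3/4; weight (1/3)·(3/4) = 1/4.
If it is behind door 3 (prior 1/3): the host opened door 3, so this case is ruled out; weight (1/3)·0 = 0.
The weights sum to 7/12.
So P(the car behind door 2 | the host opened door 3) = (1/4) / (7/12) = 3/7.

3/7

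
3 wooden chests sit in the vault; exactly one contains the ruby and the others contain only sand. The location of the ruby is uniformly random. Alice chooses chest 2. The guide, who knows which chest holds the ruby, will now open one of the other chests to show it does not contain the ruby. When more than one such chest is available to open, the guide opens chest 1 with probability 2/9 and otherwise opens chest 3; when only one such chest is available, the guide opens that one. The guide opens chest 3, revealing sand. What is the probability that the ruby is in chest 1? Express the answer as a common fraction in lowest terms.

Apply Bayes' rule, conditioning on where the ruby actually is.
If it is in chest 1 (prior 1/3): only chest 3 is available, probability 1; weight (1/3)·1 = 1/3.
If it is in chest 2 (prior 1/3): chest 1 is available but not opened, probability 7/9; weight (1/3)·(7/9) = 7/27.
If it is in chest 3 (prior 1/3): the guide opened chest 3, so this case is ruled out; weight (1/3)·0 = 0.
The weights sum to 16/27.
So P(the ruby in chest 1 | the guide opened chest 3) = (1/3) / (16/27) = 9/16.

9/16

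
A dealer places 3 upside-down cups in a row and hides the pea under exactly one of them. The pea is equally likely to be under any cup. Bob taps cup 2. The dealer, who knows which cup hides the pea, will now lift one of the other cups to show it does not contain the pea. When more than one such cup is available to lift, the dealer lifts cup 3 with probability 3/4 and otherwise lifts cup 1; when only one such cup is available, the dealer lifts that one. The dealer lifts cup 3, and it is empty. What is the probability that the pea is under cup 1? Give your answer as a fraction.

Consider each possible location of the pea in turn.
If it is under cup 1 (prior 1/3): only cup 3 is available, probability 1; weight (1/3)·1 = 1/3.
If it is under cup 2 (prior 1/3): cup 3 is available, opened with probability 3/4; weight (1/3)·(3/4) = 1/4.
If it is under cup 3 (prior 1/3): the dealer opened cup 3, so this case is ruled out; weight (1/3)·0 = 0.
The weights sum to 7/12.
So P(the pea under cup 1 | the dealer opened cup 3) = (1/3) / (7/12) = 4/7.

4/7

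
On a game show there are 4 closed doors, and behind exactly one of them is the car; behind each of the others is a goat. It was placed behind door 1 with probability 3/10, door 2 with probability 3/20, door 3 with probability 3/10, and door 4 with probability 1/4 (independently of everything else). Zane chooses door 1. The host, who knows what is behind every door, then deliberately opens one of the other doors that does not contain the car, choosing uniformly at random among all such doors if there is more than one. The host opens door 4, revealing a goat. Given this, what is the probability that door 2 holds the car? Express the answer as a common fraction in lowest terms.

Consider each possible location of the car in turn.
If it is behind door 1 (prior 3/10): the host has 3 equally likely choices, so probability 1/3; weight (3/10)·(1/3) = 1/10.
If it is behind door 2 (prior 3/20): the host has 2 equally likely choices, so probability 1/2; weight (3/20)·(1/2) = 3/40.
If it is behind door 3 (prior 3/10): the host has 2 equally likely choices, so probability 1/2; weight (3/10)·(1/2) = 3/20.
If it is behind door 4 (prior 1/4): the host opened door 4, so this case is ruled out; weight (1/4)·0 = 0.
The weights sum to 13/40.
So P(the car behind door 2 | the host opened door 4) = (3/40) / (13/40) = 3/13.

3/13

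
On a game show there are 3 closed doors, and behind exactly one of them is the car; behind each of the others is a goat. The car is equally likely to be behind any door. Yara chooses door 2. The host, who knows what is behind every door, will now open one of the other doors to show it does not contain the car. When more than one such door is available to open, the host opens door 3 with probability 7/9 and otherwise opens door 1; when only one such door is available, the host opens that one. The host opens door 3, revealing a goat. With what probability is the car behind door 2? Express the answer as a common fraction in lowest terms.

7/16

Consider each possible location of the car in turn.
If it is behind door 1 (prior 1/3): only door 3 is available, probability 1; weight (1/3)·1 = 1/3.
If it is behind door 2 (prior 1/3): door 3 is available, opened with probability 7/9; weight (1/3)·(7/9) = 7/27.
If it is behind door 3 (prior 1/3): the host opened door 3, so this case is ruled out; weight (1/3)·0 = 0.
The weights sum to 16/27.
So P(the car behind door 2 | the host opened door 3) = (7/27) / (16/27) = 7/16.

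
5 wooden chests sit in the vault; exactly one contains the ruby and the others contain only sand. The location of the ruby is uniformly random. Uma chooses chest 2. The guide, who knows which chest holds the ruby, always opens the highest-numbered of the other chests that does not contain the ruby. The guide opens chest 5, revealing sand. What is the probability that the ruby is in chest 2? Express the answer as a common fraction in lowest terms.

1/4

Condition on the true location of the ruby.
If it is in any of chests 1, 2, 3, and 4 (prior 1/5 each): chest 5 is the highest-numbered option available, probability 1; weight (1/5)·1 = 1/5 each.
If it is in chest 5 (prior 1/5): the guide opened chest 5, so this case is ruled out; weight (1/5)·0 = 0.
The weights sum to 4/5.
So P(the ruby in chest 2 | the guide opened chest 5) = (1/5) / (4/5) = 1/4.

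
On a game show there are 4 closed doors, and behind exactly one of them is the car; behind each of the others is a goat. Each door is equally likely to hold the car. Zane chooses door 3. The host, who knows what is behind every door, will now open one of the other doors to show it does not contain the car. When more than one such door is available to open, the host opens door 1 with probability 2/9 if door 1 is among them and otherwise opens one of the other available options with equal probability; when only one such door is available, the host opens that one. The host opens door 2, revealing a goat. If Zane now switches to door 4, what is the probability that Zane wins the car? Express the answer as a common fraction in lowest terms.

7/15

Condition on the true location of the car.
If it is behind door 1 (prior 1/4): door 1 holds the prize so is unavailable; the host chooses uniformly among the 2 others, probability 1/2; weight (1/4)·(1/2) = 1/8.
If it is behind door 2 (prior 1/4): the host opened door 2, so this case is ruled out; weight (1/4)·0 = 0.
If it is behind door 3 (prior 1/4): door 1 is available but not opened; door 2 gets probability (1 − 2/9)/2 = 7/18; weight (1/4)·(7/18) = 7/72.
If it is behind door 4 (prior 1/4): door 1 is available but not opened, probability 7/9; weight (1/4)·(7/9) = 7/36.
The weights sum to 5/12.
So P(the car behind door 4 | the host opened door 2) = (7/36) / (5/12) = 7/15.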